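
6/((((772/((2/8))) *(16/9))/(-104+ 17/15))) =-13887/123520 = -0.11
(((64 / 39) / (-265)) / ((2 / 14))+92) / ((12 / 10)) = 475186/6201 = 76.63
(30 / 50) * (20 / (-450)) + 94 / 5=1408/75 = 18.77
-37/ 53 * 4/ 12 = -37/159 = -0.23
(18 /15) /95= 6/475 = 0.01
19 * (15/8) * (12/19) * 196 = 4410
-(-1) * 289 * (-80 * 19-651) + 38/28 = -627417.64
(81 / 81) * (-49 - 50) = -99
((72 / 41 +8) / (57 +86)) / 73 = 400/427999 = 0.00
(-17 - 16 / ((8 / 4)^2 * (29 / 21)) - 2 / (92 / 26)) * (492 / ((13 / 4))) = -26859264/8671 = -3097.60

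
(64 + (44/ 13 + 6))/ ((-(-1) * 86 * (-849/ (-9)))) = 1431/158197 = 0.01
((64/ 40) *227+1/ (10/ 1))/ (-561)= -1211/1870 = -0.65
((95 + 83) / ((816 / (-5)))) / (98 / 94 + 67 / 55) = -1150325/2384352 = -0.48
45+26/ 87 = 3941/87 = 45.30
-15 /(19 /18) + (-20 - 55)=-1695/19 = -89.21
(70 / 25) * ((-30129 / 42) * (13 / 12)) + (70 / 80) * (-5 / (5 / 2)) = -32666/15 = -2177.73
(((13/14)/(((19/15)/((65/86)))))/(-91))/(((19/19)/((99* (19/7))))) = -96525/58996 = -1.64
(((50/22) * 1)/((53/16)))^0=1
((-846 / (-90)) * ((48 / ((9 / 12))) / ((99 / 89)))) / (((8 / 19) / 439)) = 279123224/495 = 563885.30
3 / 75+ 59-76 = -424/25 = -16.96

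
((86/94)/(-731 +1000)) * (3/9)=43/37929 = 0.00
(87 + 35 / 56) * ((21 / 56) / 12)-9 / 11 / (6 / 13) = 2719/2816 = 0.97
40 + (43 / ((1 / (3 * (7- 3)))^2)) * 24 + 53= 148701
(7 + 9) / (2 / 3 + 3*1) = 48/11 = 4.36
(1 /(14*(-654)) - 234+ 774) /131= 4944239/1199436 = 4.12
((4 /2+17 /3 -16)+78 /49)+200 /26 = 1817/1911 = 0.95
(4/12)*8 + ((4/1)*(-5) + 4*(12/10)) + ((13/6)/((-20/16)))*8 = -132/5 = -26.40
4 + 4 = 8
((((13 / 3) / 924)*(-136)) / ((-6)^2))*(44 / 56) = -221/15876 = -0.01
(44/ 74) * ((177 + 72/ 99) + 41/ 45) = 176852/1665 = 106.22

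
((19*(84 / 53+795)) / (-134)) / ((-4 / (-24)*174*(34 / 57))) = -45723177/7002572 = -6.53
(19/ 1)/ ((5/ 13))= 247/5 = 49.40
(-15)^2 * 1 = 225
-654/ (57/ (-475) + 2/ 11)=-179850/17 = -10579.41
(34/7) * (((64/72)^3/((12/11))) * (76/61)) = 3638272/933849 = 3.90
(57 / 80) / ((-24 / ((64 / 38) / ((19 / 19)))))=-1/20 = -0.05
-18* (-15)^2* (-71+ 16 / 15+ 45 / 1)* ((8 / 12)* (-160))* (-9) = 96940800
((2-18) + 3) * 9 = -117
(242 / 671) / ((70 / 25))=55/427 = 0.13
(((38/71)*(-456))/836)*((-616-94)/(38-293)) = -152/187 = -0.81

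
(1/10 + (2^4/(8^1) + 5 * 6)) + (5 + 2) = 391/10 = 39.10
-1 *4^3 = -64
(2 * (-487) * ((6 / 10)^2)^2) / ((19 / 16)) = -1262304/11875 = -106.30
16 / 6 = 2.67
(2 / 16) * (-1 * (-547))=547/8 = 68.38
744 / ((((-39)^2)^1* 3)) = 248/1521 = 0.16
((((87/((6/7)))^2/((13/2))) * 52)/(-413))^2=138627076/3481 = 39823.92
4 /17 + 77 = 1313/17 = 77.24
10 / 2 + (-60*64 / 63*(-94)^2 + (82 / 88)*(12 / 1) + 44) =-124396978/231 = -538515.06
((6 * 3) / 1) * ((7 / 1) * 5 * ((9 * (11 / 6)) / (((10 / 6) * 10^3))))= 6237/1000 = 6.24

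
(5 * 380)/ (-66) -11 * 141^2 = -7217753/33 = -218719.79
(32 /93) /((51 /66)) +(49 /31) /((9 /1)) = 0.62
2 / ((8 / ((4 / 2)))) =1/2 = 0.50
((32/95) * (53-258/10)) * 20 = 17408/95 = 183.24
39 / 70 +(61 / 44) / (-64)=52777/98560 = 0.54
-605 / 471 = -1.28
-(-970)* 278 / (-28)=-9630.71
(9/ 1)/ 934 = 9/934 = 0.01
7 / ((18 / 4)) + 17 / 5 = 223/45 = 4.96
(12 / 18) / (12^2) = 1/216 = 0.00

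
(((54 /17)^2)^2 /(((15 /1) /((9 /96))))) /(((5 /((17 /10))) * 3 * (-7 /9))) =-1594323/17195500 = -0.09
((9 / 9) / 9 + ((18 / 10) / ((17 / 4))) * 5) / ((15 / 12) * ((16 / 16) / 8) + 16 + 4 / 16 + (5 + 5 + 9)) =992/15759 = 0.06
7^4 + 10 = 2411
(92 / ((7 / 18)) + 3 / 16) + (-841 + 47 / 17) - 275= -1668811/1904 = -876.48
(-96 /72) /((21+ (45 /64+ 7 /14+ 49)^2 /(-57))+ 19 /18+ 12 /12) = 933888/14821627 = 0.06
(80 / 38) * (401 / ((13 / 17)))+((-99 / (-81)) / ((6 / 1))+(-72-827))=2736575/13338 = 205.17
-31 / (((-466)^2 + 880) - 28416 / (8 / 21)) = -31/143444 = 0.00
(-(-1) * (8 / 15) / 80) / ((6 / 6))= 1/150 = 0.01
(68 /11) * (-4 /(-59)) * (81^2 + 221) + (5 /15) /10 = 55341769/19470 = 2842.41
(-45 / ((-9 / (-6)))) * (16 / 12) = -40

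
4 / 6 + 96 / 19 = 326/57 = 5.72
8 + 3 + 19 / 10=12.90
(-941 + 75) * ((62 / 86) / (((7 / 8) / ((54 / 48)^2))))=-1087263/1204 = -903.04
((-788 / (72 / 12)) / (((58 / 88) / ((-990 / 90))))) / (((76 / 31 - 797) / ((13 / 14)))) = -38425244/15000279 = -2.56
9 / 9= 1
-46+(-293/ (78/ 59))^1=-20875/78 = -267.63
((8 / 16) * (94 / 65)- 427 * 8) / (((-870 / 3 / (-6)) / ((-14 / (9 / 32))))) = 99452864/28275 = 3517.34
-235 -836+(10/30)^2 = -9638/9 = -1070.89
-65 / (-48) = 65/48 = 1.35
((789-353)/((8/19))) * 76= 78698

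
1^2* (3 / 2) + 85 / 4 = 91/4 = 22.75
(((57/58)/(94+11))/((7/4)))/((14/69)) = 1311/49735 = 0.03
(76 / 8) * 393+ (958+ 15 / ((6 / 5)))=4704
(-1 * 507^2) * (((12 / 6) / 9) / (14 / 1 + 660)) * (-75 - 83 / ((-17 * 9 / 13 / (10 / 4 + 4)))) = 254849803/103122 = 2471.34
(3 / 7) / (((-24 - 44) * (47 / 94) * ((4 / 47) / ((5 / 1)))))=-705/952 = -0.74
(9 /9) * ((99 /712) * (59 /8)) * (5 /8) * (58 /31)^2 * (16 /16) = 24561405/10947712 = 2.24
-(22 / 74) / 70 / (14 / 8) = -22/9065 = 0.00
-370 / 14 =-185/7 = -26.43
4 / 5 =0.80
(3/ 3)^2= 1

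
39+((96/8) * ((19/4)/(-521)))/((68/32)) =344967/8857 = 38.95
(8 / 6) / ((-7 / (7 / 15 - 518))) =4436/45 = 98.58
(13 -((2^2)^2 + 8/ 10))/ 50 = -19/250 = -0.08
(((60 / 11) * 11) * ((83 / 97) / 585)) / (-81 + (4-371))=-83/423696 = 0.00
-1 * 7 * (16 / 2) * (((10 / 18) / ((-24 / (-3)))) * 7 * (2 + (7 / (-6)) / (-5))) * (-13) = 42679/54 = 790.35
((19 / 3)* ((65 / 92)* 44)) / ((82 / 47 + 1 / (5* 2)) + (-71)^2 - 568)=6384950/145119213 = 0.04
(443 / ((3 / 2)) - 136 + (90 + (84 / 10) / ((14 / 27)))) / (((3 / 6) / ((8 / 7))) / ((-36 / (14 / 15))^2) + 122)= 309718080/142301143 = 2.18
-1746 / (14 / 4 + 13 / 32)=-446.98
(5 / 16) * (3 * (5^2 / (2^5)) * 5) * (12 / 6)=1875/256 = 7.32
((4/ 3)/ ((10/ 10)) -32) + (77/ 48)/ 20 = -29363/960 = -30.59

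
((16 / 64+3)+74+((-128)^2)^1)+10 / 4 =65855/4 = 16463.75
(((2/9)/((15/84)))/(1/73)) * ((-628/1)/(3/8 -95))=20538112/34065 = 602.91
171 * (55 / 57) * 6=990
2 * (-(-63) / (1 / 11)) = 1386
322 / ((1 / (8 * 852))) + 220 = 2194972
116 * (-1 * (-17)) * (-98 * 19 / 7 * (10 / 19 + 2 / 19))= -331296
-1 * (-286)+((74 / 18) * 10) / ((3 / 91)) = 41392/27 = 1533.04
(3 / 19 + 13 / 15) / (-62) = -146/8835 = -0.02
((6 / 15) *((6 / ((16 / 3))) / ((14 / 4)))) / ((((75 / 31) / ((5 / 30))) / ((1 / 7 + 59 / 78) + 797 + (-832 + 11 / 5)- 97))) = -10908869/9555000 = -1.14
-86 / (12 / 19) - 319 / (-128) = -133.67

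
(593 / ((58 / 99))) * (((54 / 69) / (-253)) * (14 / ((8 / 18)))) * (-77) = 233008083/30682 = 7594.29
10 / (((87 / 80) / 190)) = 152000/87 = 1747.13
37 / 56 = 0.66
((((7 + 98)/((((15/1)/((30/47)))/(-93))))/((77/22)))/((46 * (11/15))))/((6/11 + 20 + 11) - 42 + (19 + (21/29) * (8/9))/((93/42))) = 112869450/50773489 = 2.22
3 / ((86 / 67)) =201/86 = 2.34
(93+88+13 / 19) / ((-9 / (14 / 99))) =-48328/16929 = -2.85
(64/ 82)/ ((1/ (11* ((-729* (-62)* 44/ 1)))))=700026624/41 = 17073820.10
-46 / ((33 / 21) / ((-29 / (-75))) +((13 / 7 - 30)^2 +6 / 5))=-163415/2832353 = -0.06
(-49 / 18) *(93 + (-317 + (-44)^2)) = -41944/9 = -4660.44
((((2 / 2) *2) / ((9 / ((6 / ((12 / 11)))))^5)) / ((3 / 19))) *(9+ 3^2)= 3059969/157464 = 19.43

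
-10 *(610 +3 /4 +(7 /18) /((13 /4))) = -1429435/234 = -6108.70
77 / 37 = 2.08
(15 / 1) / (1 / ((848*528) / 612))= 186560/17 = 10974.12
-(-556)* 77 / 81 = 42812/81 = 528.54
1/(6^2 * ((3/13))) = 13/108 = 0.12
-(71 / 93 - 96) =8857/93 = 95.24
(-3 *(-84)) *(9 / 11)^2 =20412/121 = 168.69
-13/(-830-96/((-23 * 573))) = 57109/3646158 = 0.02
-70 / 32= -35/16 = -2.19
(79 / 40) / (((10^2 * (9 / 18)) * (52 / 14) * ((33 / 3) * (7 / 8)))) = 79/71500 = 0.00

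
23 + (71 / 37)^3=1522930/50653 = 30.07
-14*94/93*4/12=-1316/279 = -4.72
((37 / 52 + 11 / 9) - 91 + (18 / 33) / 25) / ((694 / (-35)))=80220119/17863560 = 4.49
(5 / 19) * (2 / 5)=2/19 = 0.11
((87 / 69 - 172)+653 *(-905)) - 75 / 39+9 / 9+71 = -176728633/299 = -591065.66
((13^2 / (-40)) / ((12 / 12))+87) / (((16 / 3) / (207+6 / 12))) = 824439/256 = 3220.46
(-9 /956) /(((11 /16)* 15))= -12/13145 = 0.00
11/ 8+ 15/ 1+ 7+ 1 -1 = 187/8 = 23.38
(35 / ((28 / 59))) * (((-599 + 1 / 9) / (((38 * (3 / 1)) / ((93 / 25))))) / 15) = -985831/10260 = -96.08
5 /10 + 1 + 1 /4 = 7/4 = 1.75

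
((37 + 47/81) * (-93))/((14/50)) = -2359100/189 = -12482.01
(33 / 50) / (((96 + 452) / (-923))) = -30459/27400 = -1.11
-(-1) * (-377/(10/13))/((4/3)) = -14703/40 = -367.58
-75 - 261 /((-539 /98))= -303/11 = -27.55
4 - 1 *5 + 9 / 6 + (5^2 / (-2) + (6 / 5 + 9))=-1.80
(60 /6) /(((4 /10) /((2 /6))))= 25/3 = 8.33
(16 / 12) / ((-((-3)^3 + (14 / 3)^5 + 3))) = -81/132998 = 0.00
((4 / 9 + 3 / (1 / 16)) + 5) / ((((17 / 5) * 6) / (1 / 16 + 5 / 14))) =113035/102816 = 1.10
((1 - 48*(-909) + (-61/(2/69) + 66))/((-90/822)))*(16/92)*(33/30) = -72675.84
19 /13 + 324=4231/13 = 325.46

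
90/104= 45/52 = 0.87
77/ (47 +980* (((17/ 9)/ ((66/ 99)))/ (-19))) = -4389/5651 = -0.78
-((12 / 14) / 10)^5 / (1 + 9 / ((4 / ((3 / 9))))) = -972/367653125 = 0.00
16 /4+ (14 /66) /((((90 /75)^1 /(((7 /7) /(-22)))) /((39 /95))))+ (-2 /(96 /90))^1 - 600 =-32988533/55176 = -597.88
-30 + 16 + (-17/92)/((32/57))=-42185/2944 = -14.33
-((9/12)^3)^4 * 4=-531441/4194304 = -0.13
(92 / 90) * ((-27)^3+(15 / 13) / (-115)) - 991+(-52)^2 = -18407.41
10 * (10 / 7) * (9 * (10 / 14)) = 4500/49 = 91.84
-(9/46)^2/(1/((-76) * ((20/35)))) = 6156/3703 = 1.66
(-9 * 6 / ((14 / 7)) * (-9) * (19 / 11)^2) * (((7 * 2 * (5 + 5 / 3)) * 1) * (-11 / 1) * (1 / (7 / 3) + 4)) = -36258840/11 = -3296258.18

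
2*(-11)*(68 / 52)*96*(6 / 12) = -17952/13 = -1380.92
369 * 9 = 3321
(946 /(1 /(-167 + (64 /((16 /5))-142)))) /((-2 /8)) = 1093576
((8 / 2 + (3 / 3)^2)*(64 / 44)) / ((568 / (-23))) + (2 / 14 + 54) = 294389/5467 = 53.85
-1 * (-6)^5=7776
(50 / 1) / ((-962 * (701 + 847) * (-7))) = 25/5212116 = 0.00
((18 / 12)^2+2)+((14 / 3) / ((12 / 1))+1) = 203/36 = 5.64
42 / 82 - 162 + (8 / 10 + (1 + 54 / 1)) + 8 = -20026/205 = -97.69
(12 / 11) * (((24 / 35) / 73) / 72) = 4/28105 = 0.00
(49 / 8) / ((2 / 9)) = 441/16 = 27.56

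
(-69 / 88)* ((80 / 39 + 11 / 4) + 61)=-236095/4576 = -51.59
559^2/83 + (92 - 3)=319868/83 = 3853.83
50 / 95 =10/19 = 0.53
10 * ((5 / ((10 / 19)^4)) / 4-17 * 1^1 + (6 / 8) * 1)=321/800 = 0.40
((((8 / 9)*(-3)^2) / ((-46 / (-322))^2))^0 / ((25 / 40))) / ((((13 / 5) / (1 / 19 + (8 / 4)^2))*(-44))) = -14/247 = -0.06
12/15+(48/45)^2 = 436/225 = 1.94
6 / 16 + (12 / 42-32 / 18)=-563/504 = -1.12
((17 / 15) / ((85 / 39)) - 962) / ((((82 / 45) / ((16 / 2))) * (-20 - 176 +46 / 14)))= 21.90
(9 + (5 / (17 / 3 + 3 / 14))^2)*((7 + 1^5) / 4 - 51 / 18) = -988635/122018 = -8.10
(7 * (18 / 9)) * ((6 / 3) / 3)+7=49/3 = 16.33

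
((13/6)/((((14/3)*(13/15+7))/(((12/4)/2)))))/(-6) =-0.01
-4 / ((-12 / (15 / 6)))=5/6 = 0.83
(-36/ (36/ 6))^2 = 36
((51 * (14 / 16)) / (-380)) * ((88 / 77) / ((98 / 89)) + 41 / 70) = -284019/1489600 = -0.19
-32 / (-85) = 32/85 = 0.38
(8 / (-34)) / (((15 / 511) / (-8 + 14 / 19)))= 94024/1615 = 58.22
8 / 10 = 4/5 = 0.80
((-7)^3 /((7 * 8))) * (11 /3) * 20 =-2695/6 = -449.17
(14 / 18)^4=2401/6561 = 0.37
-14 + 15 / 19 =-251/19 = -13.21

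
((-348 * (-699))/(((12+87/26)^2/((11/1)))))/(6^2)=315.61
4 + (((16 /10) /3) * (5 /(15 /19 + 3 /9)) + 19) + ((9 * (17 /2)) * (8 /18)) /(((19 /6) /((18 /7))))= 56375/1064 = 52.98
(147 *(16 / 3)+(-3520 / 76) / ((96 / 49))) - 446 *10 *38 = -19234039/114 = -168719.64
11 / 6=1.83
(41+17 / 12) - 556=-6163/12 = -513.58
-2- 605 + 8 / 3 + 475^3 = 321513812/3 = 107171270.67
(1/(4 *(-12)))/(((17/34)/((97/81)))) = -97/1944 = -0.05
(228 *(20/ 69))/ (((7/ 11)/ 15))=250800/161 = 1557.76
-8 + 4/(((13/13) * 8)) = -15/2 = -7.50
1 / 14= 0.07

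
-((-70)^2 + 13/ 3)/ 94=-14713/282 = -52.17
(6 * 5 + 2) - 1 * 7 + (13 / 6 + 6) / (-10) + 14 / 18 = 4493/180 = 24.96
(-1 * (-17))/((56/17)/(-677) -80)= -195653/920776 = -0.21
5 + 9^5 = 59054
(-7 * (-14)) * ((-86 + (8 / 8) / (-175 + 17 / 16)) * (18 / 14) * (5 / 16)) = -37698255/11132 = -3386.48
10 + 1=11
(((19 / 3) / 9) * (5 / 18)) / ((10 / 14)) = 133/486 = 0.27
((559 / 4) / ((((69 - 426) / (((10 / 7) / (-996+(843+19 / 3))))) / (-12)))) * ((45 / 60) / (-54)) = 559/879648 = 0.00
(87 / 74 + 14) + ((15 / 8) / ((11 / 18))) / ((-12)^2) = 395851/26048 = 15.20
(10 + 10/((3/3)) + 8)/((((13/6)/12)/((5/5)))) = 2016/13 = 155.08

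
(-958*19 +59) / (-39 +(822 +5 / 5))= -18143/784 = -23.14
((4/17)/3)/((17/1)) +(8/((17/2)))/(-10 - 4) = -380/6069 = -0.06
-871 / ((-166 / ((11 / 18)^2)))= 105391/53784 = 1.96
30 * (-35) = -1050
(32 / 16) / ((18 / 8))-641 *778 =-4488274/9 = -498697.11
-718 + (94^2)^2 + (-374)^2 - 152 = 78213902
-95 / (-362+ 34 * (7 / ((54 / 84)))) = -11.55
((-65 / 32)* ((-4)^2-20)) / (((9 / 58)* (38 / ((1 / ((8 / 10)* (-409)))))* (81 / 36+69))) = -1885/31892184 = 0.00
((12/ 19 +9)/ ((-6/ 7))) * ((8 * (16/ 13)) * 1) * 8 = -218624/247 = -885.12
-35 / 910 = -1/26 = -0.04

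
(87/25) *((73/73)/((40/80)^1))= 174/25 = 6.96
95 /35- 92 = -625/7 = -89.29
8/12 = 2/3 = 0.67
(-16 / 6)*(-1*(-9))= -24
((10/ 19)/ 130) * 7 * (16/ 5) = 112/1235 = 0.09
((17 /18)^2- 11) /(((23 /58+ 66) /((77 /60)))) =-1462615/7486344 = -0.20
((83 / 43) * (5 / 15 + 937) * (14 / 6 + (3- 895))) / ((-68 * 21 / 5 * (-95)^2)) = 482147/772065 = 0.62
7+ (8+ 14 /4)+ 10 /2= 47/2 = 23.50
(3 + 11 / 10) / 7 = 41/70 = 0.59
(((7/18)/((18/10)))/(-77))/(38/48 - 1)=4/297 = 0.01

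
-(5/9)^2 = -25/81 = -0.31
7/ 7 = 1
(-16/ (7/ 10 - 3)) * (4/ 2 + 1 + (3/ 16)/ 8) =1935/92 = 21.03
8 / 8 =1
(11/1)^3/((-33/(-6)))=242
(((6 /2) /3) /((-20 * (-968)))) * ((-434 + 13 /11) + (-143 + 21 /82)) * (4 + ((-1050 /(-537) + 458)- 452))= -55549799/156291344 = -0.36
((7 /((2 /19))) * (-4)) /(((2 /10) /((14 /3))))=-18620/3 = -6206.67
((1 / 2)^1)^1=1/2 = 0.50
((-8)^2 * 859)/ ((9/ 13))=714688/9 = 79409.78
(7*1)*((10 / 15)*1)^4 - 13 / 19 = 1075/1539 = 0.70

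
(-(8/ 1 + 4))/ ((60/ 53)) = -53/5 = -10.60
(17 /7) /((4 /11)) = 6.68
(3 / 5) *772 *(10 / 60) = 386/5 = 77.20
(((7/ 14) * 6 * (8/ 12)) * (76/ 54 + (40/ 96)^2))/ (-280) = -683/60480 = -0.01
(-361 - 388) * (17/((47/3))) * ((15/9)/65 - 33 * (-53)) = -868543396/611 = -1421511.29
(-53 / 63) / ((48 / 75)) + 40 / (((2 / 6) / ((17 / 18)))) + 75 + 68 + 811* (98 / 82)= 50596331/41328 = 1224.26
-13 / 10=-1.30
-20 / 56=-5/14 = -0.36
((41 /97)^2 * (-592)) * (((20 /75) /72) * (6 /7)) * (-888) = 294564992/987945 = 298.16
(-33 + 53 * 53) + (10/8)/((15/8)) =8330/3 = 2776.67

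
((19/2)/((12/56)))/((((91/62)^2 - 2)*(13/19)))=9713788/23127 = 420.02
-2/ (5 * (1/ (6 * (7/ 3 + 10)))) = -148/5 = -29.60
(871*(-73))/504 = -63583/504 = -126.16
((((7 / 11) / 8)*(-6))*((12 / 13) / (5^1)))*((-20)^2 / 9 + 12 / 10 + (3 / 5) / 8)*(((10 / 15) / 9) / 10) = -0.03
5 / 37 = 0.14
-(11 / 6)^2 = -121/36 = -3.36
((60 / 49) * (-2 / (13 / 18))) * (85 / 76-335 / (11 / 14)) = 191972700/133133 = 1441.96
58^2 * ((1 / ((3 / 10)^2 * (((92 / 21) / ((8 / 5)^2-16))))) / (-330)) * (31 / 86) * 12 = 81758656/54395 = 1503.05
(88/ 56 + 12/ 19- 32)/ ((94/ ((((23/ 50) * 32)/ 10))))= -364596/781375 = -0.47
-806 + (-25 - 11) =-842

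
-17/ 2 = -8.50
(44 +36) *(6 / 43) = 480/43 = 11.16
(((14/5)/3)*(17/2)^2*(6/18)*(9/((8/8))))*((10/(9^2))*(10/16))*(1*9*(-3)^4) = 91035/8 = 11379.38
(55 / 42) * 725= 39875/42 = 949.40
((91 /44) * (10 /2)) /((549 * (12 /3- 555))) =-455/13309956 = 0.00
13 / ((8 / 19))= 30.88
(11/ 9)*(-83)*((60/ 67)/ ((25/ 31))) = -112.65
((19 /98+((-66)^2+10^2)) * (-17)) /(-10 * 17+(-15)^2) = -7424019/5390 = -1377.37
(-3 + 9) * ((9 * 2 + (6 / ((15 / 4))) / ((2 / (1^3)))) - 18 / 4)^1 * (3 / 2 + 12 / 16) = 3861/20 = 193.05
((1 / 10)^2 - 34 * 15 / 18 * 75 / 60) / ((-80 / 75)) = 5311/160 = 33.19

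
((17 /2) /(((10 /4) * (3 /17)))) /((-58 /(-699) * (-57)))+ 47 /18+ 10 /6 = 5062/24795 = 0.20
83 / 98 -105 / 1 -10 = -11187/98 = -114.15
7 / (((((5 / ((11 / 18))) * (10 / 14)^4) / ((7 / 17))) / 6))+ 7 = 2409764/159375 = 15.12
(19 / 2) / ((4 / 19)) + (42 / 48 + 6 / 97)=4468/97 = 46.06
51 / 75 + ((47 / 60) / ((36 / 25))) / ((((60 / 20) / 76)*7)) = 150181/56700 = 2.65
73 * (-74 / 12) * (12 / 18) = -2701/9 = -300.11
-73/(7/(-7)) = 73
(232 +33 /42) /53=3259/742 = 4.39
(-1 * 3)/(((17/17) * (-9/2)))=2/3 = 0.67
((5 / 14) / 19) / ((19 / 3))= 15/5054 = 0.00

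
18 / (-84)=-0.21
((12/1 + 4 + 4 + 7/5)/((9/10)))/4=107/18 = 5.94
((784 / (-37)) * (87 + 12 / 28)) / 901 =-4032/1961 = -2.06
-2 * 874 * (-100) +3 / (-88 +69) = 3321197/19 = 174799.84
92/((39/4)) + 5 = 563/39 = 14.44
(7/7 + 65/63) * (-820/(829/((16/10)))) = -3.22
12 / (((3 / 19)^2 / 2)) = 962.67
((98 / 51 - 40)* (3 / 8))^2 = 942841/4624 = 203.90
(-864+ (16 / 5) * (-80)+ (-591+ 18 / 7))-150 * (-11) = -409/7 = -58.43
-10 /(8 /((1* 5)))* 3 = -75/4 = -18.75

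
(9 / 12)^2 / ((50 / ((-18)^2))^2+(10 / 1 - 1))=59049/947284 = 0.06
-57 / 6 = -19/2 = -9.50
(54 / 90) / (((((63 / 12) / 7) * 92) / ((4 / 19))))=4/2185 = 0.00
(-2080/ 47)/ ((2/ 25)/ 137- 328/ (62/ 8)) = 110422000/105598143 = 1.05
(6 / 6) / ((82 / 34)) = 17/41 = 0.41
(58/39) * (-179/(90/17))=-88247/1755 = -50.28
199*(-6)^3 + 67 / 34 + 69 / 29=-42377935/986 = -42979.65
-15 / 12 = -5/4 = -1.25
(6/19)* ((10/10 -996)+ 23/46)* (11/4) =-863.64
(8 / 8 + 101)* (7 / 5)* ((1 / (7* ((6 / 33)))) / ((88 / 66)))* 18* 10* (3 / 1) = 45441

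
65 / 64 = 1.02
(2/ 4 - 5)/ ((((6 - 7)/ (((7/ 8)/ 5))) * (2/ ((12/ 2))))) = 189/80 = 2.36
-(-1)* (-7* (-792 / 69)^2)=-487872/529 = -922.25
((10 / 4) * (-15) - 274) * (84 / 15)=-8722/5 = -1744.40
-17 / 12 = -1.42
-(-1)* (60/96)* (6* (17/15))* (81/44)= 1377/176 = 7.82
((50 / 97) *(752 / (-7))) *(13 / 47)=-10400/679 = -15.32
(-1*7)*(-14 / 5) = 98/5 = 19.60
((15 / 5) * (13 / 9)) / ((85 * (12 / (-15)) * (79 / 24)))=-0.02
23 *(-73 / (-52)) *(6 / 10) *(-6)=-15111/130 = -116.24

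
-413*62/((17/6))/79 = -153636/1343 = -114.40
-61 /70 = -0.87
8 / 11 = 0.73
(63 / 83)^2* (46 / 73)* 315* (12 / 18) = 38340540/502897 = 76.24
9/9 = 1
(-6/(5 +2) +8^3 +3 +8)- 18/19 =521.20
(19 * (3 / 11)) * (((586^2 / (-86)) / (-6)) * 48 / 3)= 26098096/473 = 55175.68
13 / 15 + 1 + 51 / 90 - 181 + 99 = -2387/30 = -79.57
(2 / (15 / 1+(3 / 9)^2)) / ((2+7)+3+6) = 1/136 = 0.01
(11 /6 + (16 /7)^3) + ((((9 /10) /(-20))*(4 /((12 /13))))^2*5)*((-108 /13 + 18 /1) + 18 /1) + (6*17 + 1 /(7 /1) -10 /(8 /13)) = 21595187/205800 = 104.93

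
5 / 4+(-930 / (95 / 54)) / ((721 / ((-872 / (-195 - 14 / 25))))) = -540964745/267897644 = -2.02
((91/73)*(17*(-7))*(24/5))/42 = -6188/365 = -16.95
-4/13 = -0.31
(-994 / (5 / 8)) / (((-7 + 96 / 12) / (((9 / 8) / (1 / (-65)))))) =116298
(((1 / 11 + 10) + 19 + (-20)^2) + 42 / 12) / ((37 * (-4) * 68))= -9517/221408 = -0.04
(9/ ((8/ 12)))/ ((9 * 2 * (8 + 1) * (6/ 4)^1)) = 1/18 = 0.06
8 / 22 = 4/11 = 0.36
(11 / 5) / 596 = 11/2980 = 0.00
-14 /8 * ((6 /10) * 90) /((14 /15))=-405/4 = -101.25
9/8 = 1.12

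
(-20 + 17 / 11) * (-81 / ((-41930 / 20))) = -4698/6589 = -0.71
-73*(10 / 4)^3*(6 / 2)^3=-246375/8 = -30796.88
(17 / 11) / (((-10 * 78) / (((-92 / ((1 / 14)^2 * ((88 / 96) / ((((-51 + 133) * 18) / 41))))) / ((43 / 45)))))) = 99320256/67639 = 1468.39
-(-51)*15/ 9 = 85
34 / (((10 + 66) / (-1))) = -17/38 = -0.45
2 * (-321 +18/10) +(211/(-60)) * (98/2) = -810.72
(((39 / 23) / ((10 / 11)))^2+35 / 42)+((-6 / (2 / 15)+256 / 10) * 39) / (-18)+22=10846463/158700 = 68.35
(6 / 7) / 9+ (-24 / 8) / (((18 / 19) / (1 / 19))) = -1/14 = -0.07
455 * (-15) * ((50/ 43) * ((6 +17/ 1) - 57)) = 11602500/43 = 269825.58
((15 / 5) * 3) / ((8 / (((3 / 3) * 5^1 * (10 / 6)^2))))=125/8 = 15.62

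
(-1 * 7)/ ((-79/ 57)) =399/79 = 5.05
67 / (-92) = -67/92 = -0.73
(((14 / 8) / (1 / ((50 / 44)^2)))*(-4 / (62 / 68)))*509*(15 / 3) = -189284375/7502 = -25231.19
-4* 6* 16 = -384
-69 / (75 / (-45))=207/5 = 41.40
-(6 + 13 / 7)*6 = -330/7 = -47.14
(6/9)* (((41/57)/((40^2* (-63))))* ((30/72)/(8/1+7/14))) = -41/175815360 = 0.00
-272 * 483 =-131376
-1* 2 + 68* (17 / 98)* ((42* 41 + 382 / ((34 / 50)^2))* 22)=32401854/49 = 661262.33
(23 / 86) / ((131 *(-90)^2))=23/91254600 = 0.00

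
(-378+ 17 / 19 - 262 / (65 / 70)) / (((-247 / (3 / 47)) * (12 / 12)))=0.17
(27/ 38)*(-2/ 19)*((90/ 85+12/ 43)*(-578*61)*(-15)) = -821490660/15523 = -52920.87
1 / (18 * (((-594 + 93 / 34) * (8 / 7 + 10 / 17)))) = -2023/37270962 = 0.00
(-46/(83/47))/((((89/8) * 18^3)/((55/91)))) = -118910/490046193 = 0.00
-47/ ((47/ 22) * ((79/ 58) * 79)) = -1276/6241 = -0.20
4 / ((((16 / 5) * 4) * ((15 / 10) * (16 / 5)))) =25/384 = 0.07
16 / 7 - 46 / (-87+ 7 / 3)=2.83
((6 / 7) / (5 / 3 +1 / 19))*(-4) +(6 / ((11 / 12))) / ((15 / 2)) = -21156/18865 = -1.12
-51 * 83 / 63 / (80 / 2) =-1411/840 = -1.68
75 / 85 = 15/17 = 0.88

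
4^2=16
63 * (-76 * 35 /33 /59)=-55860/649 = -86.07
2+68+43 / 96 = 70.45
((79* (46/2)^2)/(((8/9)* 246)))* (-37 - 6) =-8218.05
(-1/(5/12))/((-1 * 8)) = 3/10 = 0.30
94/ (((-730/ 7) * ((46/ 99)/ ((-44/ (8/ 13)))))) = 4657653/33580 = 138.70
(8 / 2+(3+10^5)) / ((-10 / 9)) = -900063/10 = -90006.30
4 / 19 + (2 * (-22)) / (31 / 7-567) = 982/3401 = 0.29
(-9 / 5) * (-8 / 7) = 72/35 = 2.06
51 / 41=1.24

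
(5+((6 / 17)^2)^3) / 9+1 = 337972622/217238121 = 1.56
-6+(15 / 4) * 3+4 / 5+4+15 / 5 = 261/20 = 13.05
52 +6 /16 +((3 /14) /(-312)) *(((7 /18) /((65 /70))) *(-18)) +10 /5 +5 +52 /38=780255/12844 = 60.75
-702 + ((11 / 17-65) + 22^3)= 9881.65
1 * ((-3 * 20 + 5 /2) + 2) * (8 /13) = -444/13 = -34.15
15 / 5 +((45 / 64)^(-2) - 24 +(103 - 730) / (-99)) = -25604/2025 = -12.64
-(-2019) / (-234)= -673/78 = -8.63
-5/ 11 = -0.45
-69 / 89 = -0.78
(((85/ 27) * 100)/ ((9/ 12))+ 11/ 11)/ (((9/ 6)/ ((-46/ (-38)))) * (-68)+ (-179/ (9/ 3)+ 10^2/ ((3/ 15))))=783863/663363 = 1.18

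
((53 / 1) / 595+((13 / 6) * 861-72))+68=2215291/1190 = 1861.59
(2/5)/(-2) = -1/5 = -0.20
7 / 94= 0.07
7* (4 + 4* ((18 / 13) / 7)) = 436/13 = 33.54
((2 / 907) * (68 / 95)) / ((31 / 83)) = 11288/2671115 = 0.00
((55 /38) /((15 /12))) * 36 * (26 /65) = 16.67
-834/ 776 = -417/388 = -1.07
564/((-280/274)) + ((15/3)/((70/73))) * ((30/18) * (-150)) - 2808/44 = -738932/385 = -1919.30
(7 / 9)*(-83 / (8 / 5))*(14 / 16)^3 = -996415/36864 = -27.03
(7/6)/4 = 7/24 = 0.29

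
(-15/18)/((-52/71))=355/312 = 1.14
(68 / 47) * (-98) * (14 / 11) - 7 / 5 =-470099/2585 = -181.86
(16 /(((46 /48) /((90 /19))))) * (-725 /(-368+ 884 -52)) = -54000/437 = -123.57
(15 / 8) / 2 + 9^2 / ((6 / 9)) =122.44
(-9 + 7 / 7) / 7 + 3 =1.86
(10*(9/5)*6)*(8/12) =72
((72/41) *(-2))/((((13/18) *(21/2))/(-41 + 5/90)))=70752/3731 = 18.96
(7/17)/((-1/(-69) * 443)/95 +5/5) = 0.39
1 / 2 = 0.50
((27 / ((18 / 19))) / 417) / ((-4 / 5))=-95/1112 = -0.09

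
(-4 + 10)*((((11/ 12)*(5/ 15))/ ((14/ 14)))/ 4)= 11/24 = 0.46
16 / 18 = 8/9 = 0.89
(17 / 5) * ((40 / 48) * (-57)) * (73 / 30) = -23579/60 = -392.98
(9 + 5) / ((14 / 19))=19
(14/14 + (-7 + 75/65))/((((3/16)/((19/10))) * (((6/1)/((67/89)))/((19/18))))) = -338618/52065 = -6.50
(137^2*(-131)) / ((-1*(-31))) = -2458739/31 = -79314.16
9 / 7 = 1.29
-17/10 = -1.70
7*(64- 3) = 427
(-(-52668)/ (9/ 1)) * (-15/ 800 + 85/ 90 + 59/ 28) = 6389339/360 = 17748.16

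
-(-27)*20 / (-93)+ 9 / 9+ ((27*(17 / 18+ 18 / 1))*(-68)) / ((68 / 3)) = -95437/62 = -1539.31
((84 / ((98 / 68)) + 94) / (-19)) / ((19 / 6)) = -2.53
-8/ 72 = -1/9 = -0.11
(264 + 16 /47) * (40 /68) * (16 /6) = 993920/2397 = 414.65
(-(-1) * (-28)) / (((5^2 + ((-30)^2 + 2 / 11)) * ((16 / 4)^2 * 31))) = -77/1261948 = 0.00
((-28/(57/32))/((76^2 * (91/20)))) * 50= -8000/267501 = -0.03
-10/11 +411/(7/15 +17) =65195/2882 = 22.62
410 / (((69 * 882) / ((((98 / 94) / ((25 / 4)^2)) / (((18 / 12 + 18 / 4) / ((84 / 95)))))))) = 9184/346595625 = 0.00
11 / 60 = 0.18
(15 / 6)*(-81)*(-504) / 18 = 5670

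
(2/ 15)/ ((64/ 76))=19/120 = 0.16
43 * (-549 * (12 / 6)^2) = -94428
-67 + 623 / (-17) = -1762/17 = -103.65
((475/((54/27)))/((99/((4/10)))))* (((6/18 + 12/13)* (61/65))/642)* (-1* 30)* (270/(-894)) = 0.02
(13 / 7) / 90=13/630 = 0.02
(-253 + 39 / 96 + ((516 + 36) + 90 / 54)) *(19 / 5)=549157/480 = 1144.08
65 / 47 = 1.38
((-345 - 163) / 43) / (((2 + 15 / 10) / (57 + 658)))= -2413.42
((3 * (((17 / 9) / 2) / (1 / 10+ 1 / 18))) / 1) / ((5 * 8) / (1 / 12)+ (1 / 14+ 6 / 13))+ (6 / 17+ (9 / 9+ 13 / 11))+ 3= 91137900/16354459 = 5.57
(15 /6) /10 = 1/4 = 0.25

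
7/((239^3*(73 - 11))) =7/846418978 = 0.00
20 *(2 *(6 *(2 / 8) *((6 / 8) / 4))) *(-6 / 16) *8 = -135/4 = -33.75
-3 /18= -1/6 = -0.17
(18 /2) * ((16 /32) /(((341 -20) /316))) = 474/107 = 4.43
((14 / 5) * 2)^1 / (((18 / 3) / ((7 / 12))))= 49/90 = 0.54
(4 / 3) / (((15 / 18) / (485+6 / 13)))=50488/65 = 776.74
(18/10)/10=9/50 = 0.18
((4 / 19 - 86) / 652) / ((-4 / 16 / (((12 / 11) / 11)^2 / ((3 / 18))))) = 8640/278179 = 0.03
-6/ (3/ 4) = -8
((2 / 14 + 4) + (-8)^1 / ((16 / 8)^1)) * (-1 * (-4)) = 4/7 = 0.57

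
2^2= 4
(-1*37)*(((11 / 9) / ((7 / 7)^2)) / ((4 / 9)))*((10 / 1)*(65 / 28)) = -132275/56 = -2362.05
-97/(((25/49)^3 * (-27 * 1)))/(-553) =-1630279/33328125 = -0.05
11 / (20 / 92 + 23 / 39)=9867/724 = 13.63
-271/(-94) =271/94 = 2.88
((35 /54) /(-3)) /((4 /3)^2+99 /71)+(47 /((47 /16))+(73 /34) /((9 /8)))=11065715/620262 = 17.84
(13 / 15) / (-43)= -13/645 = -0.02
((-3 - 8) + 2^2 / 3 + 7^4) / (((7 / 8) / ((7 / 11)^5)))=137798192/483153 = 285.21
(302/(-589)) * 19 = -302/31 = -9.74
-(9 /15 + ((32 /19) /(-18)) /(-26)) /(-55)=6709/611325 = 0.01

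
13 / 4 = 3.25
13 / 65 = 1/5 = 0.20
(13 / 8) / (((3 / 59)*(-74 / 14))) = -6.05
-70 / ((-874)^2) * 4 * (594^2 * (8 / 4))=-49397040/190969 = -258.67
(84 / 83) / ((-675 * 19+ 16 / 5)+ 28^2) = -140/1665229 = 0.00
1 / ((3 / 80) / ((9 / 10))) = 24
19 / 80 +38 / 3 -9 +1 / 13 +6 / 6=15541/3120 = 4.98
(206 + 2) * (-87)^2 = 1574352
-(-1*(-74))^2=-5476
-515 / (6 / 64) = -16480/3 = -5493.33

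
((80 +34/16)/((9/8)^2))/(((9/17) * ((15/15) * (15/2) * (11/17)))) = 337552/13365 = 25.26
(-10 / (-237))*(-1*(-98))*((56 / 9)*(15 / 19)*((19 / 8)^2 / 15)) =32585/4266 = 7.64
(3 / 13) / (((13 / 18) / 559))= 2322/13 = 178.62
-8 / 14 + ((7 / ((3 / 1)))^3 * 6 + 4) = 5018/63 = 79.65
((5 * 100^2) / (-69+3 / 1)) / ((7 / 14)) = -50000/33 = -1515.15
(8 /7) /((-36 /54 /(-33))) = 396/7 = 56.57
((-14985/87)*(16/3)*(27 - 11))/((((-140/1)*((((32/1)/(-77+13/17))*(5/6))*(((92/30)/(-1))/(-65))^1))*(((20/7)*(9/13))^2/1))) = -92181726/56695 = -1625.92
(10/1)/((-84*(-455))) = 1/3822 = 0.00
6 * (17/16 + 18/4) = 267/8 = 33.38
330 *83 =27390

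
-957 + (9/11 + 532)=-4666/11 = -424.18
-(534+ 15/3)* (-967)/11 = 47383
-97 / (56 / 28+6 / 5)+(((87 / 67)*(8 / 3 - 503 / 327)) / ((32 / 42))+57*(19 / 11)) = 70.07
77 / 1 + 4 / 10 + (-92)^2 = 42707/5 = 8541.40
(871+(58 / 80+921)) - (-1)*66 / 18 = 215567/120 = 1796.39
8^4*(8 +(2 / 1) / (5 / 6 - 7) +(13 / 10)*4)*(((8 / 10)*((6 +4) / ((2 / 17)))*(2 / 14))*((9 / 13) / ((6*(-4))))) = -248795136/16835 = -14778.45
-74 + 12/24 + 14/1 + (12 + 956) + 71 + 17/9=17665/18 = 981.39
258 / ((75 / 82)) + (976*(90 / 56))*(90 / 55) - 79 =5331929/1925 = 2769.83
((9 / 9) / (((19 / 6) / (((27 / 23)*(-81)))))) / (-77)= 13122/33649 = 0.39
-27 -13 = -40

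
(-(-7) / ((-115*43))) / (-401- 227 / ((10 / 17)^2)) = 140/104540267 = 0.00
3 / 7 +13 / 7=16/7 = 2.29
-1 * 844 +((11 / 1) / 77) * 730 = -5178/7 = -739.71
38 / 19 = 2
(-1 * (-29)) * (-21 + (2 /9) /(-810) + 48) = 2854006/3645 = 782.99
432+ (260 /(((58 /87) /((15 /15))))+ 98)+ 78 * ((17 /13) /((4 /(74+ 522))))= 16118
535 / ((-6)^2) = 535/36 = 14.86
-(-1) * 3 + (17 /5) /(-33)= 478/165 = 2.90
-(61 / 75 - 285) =21314/75 = 284.19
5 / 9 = 0.56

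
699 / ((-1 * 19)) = -699/19 = -36.79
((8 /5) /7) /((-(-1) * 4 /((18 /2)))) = 18/35 = 0.51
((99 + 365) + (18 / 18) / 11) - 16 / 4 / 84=107194/231 = 464.04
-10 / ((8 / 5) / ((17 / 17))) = -6.25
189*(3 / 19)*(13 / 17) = 7371/323 = 22.82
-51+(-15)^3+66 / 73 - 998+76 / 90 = -14527096/3285 = -4422.25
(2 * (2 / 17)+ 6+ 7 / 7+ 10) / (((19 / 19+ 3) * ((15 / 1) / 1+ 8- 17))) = 293/408 = 0.72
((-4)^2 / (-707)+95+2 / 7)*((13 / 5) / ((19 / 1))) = 875563/67165 = 13.04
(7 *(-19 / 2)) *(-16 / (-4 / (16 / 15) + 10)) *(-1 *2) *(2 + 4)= -51072/25 = -2042.88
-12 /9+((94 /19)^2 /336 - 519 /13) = -41.18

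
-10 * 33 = -330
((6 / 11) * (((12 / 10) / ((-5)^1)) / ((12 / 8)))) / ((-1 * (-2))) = -12/275 = -0.04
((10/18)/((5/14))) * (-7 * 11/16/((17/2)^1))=-539/612 = -0.88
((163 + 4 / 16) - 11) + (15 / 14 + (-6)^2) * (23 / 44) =105723/616 = 171.63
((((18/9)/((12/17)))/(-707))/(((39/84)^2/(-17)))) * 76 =1229984/51207 = 24.02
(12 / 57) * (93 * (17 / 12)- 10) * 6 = 2922/19 = 153.79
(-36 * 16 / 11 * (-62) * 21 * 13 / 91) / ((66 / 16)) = 2361.12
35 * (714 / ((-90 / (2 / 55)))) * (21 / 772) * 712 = -195.56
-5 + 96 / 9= 17/3 = 5.67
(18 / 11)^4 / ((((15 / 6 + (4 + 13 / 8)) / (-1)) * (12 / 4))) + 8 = 7333384/951665 = 7.71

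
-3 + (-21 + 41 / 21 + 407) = 8084/21 = 384.95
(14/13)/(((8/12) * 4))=0.40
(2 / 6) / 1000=1/3000 = 0.00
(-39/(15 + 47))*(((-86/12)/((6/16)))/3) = 1118/279 = 4.01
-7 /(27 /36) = -9.33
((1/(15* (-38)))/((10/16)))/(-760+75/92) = 368/99529125 = 0.00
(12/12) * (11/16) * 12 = 8.25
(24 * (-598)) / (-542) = 7176/271 = 26.48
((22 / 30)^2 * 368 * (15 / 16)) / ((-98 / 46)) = -64009/735 = -87.09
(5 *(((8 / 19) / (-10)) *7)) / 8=-0.18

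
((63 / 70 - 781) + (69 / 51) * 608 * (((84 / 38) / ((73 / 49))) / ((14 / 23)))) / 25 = 15203119/310250 = 49.00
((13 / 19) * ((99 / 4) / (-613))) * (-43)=1.19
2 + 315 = 317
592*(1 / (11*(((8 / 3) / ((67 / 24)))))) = 2479/44 = 56.34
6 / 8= 3/4 = 0.75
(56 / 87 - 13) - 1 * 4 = -1423/87 = -16.36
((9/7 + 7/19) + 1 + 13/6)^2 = 23.24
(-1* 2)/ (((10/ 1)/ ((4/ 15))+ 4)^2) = -8/6889 = 0.00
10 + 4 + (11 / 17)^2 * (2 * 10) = 6466/289 = 22.37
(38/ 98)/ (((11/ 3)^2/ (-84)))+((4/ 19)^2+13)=3247751/305767 = 10.62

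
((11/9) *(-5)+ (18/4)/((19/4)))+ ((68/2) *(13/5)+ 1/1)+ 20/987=23700938/281295 = 84.26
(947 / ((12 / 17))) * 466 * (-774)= -483887643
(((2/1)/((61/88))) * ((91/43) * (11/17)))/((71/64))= 11275264/3165961 = 3.56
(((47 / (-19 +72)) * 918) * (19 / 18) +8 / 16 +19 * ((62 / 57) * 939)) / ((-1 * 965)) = -429635/20458 = -21.00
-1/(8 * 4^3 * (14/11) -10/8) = -44/28617 = 0.00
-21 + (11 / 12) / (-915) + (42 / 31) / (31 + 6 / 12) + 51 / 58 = -198197059/9871020 = -20.08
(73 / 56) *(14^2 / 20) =511/40 = 12.78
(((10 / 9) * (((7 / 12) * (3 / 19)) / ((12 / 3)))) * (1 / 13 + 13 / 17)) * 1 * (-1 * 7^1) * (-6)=7595/8398 = 0.90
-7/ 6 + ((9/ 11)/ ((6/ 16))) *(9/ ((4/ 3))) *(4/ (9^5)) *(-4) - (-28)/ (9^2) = -13231/16038 = -0.82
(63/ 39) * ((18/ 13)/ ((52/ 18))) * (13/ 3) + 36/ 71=46341/11999 = 3.86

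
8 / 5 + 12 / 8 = 31/10 = 3.10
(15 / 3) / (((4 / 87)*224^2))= 435/200704 = 0.00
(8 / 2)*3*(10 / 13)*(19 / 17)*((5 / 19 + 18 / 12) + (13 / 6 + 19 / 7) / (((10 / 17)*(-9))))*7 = 120830/1989 = 60.75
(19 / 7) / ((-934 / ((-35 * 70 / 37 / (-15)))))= -665/51837 = -0.01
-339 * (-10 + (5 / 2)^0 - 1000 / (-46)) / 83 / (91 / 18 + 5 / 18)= -297981/30544 = -9.76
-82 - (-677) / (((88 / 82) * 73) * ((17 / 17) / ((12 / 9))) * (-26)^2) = -133507931/1628484 = -81.98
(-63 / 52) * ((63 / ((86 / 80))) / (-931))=810/10621 = 0.08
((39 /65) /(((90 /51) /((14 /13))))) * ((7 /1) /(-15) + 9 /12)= 2023/19500 = 0.10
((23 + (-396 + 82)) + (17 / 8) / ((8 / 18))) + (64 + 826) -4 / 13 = 251045/416 = 603.47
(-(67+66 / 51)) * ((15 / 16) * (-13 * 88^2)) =109575180/17 = 6445598.82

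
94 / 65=1.45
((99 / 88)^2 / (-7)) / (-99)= 9/4928 = 0.00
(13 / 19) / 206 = 13/3914 = 0.00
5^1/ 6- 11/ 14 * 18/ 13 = -139/546 = -0.25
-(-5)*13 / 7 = 65/7 = 9.29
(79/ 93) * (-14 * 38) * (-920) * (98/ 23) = 164749760/93 = 1771502.80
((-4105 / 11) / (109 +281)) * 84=-11494/143 = -80.38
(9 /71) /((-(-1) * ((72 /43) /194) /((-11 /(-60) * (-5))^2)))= 504691/40896 = 12.34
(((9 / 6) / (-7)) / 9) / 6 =-1/252 = 0.00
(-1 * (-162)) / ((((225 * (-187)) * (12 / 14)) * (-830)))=21/3880250 = 0.00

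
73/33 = 2.21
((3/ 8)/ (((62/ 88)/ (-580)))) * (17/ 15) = -10846/31 = -349.87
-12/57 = -0.21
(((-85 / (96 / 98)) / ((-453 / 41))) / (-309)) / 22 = -170765/147815712 = 0.00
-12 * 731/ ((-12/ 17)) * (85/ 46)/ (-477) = -1056295/21942 = -48.14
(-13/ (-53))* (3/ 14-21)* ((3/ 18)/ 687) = -1261/1019508 = 0.00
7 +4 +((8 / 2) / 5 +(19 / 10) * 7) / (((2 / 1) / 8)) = 337/5 = 67.40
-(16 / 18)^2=-64/81 = -0.79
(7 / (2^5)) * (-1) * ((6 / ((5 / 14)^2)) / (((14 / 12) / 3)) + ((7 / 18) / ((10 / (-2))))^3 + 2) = -627462479/23328000 = -26.90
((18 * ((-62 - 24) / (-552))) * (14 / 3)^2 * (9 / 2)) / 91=903/299 = 3.02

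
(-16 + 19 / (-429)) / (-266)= 0.06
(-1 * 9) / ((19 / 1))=-9/19 = -0.47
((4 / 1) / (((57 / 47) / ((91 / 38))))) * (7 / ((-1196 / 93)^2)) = 6639549/19860776 = 0.33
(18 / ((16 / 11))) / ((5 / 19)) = 1881/40 = 47.02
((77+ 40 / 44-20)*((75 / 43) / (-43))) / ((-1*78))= 1225/40678 = 0.03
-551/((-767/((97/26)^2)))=5184359/518492 = 10.00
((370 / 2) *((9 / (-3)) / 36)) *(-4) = 185/3 = 61.67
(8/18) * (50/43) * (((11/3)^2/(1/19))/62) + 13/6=927683/215946 = 4.30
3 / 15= 1/5 = 0.20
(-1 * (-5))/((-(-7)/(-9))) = -45/7 = -6.43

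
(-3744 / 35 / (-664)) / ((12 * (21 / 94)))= 1222/20335 = 0.06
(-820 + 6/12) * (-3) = 4917/2 = 2458.50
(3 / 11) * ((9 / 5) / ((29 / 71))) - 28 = -42743/1595 = -26.80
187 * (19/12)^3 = 1282633/1728 = 742.26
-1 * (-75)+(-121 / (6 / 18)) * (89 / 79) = -26382/79 = -333.95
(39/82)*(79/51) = 1027/1394 = 0.74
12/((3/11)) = 44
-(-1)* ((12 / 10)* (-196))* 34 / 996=-3332/415 = -8.03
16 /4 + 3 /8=35/8 = 4.38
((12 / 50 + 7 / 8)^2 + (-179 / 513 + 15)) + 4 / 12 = 16.23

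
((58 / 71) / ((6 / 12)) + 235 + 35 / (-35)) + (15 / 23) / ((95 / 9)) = 7312927/31027 = 235.70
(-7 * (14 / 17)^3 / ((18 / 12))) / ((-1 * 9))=38416/132651 = 0.29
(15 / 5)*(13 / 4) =39/4 = 9.75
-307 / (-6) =307/6 = 51.17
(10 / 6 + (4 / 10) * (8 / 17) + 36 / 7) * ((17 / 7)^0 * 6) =24982/595 = 41.99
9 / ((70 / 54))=243/35 = 6.94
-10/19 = -0.53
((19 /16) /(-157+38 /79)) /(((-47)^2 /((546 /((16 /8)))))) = -409773/437028560 = 0.00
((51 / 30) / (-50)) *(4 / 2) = -17/250 = -0.07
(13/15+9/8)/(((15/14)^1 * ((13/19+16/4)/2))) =31787/40050 = 0.79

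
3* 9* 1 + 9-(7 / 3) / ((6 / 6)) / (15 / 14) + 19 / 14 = 22163/630 = 35.18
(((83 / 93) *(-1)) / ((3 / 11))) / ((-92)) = 913/25668 = 0.04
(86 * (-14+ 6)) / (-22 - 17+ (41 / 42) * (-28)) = 2064/199 = 10.37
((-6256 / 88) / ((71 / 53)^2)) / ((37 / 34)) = -74685692/2051687 = -36.40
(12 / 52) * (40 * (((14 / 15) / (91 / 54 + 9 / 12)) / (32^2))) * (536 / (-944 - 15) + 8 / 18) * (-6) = 171/72062 = 0.00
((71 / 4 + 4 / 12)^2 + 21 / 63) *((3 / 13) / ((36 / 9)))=47137/2496 = 18.89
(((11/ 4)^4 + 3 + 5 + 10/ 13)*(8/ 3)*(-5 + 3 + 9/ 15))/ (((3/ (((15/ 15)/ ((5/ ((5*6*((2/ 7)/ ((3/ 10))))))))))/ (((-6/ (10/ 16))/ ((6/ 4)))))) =1756136/585 = 3001.94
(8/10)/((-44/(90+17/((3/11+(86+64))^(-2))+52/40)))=-464620003/66550 = -6981.52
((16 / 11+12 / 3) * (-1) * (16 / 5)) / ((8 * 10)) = -0.22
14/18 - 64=-569/9 = -63.22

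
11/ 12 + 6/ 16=31/24 = 1.29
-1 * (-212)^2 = -44944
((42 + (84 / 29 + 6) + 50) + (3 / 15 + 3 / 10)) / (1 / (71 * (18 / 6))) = 1252653/58 = 21597.47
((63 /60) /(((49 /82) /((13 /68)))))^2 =2556801/22657600 = 0.11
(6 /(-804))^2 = 1/17956 = 0.00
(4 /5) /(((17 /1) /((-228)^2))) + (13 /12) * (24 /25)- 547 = 1900.35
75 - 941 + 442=-424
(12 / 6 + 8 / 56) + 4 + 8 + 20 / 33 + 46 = 14033/231 = 60.75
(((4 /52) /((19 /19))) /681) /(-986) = -1/8729058 = 0.00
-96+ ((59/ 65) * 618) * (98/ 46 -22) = -16806654/1495 = -11241.91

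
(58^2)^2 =11316496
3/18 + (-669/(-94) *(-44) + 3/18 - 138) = -63565/141 = -450.82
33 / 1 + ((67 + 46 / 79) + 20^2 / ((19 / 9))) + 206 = 744580/1501 = 496.06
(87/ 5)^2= 7569/25 = 302.76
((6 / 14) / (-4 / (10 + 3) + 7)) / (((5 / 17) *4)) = 221/4060 = 0.05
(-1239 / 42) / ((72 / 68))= -1003/36 = -27.86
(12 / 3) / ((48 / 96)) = 8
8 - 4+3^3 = 31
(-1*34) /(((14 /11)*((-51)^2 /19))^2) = -43681/38999394 = 0.00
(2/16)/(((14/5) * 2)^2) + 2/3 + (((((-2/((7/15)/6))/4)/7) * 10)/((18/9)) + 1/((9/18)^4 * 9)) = -120991/56448 = -2.14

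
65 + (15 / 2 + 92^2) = 17073/2 = 8536.50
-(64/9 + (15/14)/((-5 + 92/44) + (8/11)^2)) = -26857/4032 = -6.66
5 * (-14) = -70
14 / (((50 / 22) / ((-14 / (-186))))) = 1078/2325 = 0.46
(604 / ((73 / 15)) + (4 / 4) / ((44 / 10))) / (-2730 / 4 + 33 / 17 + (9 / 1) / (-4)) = -6789290/37284093 = -0.18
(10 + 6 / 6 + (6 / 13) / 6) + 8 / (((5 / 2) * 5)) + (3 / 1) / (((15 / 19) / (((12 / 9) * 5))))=36124/975 = 37.05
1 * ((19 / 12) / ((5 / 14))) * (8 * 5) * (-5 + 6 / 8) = -2261/3 = -753.67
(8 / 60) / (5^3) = 2/1875 = 0.00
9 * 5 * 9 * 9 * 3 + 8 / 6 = 32809/3 = 10936.33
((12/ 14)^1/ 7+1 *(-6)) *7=-41.14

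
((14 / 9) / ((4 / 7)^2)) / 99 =343/7128 = 0.05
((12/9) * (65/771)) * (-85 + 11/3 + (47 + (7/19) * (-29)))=-667160/131841 = -5.06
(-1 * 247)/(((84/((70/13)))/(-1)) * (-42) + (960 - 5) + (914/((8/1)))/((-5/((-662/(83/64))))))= -0.02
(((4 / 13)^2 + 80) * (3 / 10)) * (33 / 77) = 60912/5915 = 10.30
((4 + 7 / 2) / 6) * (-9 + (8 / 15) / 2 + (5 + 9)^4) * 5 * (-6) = -2880545/2 = -1440272.50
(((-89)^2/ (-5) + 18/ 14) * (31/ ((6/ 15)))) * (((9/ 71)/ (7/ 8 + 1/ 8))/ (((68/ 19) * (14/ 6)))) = -440529003/236572 = -1862.14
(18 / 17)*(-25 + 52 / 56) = -3033/119 = -25.49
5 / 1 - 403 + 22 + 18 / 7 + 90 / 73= -190192/511 = -372.20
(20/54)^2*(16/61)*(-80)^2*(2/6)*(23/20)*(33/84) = 32384000/933849 = 34.68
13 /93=0.14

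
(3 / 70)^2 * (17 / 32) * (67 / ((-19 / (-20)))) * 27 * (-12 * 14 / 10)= -31.22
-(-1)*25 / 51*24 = 200/17 = 11.76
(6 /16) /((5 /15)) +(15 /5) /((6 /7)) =37/8 = 4.62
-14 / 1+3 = -11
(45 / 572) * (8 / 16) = 45/1144 = 0.04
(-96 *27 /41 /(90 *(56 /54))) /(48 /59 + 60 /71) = -113103/276955 = -0.41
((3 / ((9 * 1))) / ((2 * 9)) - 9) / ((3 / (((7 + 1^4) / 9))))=-1940/729 = -2.66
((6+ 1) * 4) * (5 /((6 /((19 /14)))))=31.67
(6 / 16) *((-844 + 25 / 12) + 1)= -10091/32 = -315.34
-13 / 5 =-2.60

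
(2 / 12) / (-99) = -1/594 = 0.00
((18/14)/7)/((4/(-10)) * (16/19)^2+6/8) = 64980/164983 = 0.39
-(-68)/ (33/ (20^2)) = 27200/33 = 824.24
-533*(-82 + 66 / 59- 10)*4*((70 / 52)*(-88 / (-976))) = 84639170/3599 = 23517.41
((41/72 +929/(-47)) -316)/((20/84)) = -1588027/1128 = -1407.83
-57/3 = -19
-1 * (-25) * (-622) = -15550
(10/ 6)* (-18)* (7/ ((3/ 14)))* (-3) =2940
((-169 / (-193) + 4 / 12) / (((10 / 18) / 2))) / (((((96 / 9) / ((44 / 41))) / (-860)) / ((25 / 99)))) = -752500/7913 = -95.10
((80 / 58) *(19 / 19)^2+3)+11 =446/29 = 15.38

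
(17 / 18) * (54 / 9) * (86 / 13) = 1462/39 = 37.49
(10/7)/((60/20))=10/21 = 0.48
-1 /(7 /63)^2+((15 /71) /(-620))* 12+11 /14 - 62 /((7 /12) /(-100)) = 325036951/30814 = 10548.35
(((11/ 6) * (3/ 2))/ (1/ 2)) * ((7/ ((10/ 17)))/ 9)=1309/180 = 7.27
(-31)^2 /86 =961/86 = 11.17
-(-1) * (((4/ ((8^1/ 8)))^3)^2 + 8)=4104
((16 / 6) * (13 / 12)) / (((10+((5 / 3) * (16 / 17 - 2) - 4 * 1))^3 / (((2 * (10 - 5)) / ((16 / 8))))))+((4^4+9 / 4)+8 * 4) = 487827889/1679616 = 290.44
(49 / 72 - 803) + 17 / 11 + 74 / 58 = -18362873/22968 = -799.50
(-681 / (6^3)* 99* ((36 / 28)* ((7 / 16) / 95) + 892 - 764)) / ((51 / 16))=-485838793/38760 = -12534.54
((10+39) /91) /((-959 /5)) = -5/1781 = 0.00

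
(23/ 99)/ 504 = 23/49896 = 0.00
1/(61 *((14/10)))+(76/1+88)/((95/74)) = 5182547/40565 = 127.76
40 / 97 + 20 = 1980/97 = 20.41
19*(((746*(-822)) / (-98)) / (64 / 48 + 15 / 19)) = 56005.11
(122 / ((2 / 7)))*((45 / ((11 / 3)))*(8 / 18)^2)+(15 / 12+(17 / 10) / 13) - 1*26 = 8670367/8580 = 1010.53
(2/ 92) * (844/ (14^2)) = 211/2254 = 0.09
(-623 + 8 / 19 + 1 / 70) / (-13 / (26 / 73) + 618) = -828011/773395 = -1.07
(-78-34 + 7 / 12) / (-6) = 1337/72 = 18.57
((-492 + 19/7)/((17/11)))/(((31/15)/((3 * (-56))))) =13563000/527 = 25736.24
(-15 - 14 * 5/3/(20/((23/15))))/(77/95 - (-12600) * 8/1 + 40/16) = -28709/172373661 = 0.00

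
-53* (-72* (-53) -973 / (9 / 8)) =-1407680/9 = -156408.89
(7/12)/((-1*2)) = -7/24 = -0.29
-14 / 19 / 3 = -14/57 = -0.25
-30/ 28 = -15/14 = -1.07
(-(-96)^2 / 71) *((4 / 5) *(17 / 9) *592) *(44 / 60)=-85153.72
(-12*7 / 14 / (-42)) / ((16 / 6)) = 3/56 = 0.05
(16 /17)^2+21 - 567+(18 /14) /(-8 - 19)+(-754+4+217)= -6543364/6069 = -1078.16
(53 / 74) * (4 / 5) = 0.57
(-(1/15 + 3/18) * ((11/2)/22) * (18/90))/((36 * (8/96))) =-7/1800 = 0.00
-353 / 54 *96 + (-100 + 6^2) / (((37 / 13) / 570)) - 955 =-4795151/333 = -14399.85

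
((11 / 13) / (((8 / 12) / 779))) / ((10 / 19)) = 488433/260 = 1878.59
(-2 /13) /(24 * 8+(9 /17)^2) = -578/722397 = 0.00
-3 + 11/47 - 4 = -318/47 = -6.77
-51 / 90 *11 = -187/30 = -6.23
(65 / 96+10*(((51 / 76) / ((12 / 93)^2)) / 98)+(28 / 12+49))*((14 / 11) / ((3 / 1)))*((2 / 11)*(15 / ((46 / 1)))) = 50160655/35533344 = 1.41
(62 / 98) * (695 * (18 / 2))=193905/49 = 3957.24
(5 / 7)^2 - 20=-955/49 = -19.49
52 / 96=13/24 = 0.54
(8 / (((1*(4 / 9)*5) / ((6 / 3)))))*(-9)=-324/5 = -64.80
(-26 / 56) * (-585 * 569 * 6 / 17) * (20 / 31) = 129817350/3689 = 35190.39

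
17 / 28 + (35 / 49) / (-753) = 0.61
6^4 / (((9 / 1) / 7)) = 1008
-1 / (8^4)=-1/4096 = 0.00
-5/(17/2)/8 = -5/68 = -0.07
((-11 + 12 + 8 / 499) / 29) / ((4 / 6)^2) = 4563/57884 = 0.08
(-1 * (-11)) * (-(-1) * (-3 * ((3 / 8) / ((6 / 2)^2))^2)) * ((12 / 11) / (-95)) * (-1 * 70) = -0.05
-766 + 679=-87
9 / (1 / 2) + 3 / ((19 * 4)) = 1371/76 = 18.04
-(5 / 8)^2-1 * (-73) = 4647/64 = 72.61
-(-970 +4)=966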